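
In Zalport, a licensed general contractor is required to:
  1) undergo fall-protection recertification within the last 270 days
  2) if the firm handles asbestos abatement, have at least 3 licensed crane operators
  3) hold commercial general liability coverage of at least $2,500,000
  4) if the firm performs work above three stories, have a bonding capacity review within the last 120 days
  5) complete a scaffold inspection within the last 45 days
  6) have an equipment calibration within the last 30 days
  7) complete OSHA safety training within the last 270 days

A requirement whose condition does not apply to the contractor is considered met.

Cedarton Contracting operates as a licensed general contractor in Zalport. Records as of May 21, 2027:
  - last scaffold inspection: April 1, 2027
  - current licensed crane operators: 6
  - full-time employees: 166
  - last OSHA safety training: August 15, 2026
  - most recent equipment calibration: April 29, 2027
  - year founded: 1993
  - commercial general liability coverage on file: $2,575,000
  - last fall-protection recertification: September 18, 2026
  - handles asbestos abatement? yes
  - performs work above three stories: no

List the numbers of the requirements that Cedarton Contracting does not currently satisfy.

5, 7

1. fall-protection recertification 245 days ago vs limit 270 → met
2. condition 'handles asbestos abatement' holds; licensed crane operators 6 ≥ 3 → met
3. commercial general liability coverage $2,575,000 ≥ $2,500,000 → met
4. condition 'performs work above three stories' does not hold → requirement n/a → met
5. scaffold inspection 50 days ago vs limit 45 → not met
6. equipment calibration 22 days ago vs limit 30 → met
7. OSHA safety training 279 days ago vs limit 270 → not met
Not met: 5, 7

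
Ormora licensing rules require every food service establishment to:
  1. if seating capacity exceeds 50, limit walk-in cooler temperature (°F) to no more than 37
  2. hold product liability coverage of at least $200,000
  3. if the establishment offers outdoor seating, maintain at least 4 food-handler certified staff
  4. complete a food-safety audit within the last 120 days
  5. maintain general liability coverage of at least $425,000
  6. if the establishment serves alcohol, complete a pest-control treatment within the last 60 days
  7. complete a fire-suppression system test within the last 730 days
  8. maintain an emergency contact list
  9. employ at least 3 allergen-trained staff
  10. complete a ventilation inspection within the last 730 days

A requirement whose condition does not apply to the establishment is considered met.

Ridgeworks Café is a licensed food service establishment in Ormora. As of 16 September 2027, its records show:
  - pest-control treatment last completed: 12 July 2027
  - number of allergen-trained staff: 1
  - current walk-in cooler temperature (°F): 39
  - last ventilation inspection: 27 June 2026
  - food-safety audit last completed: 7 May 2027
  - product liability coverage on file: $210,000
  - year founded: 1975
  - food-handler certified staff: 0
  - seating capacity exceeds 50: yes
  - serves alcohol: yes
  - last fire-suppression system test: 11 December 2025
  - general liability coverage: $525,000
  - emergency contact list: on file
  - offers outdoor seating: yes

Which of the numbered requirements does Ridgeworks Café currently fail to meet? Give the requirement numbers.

1, 3, 4, 6, 9

1. condition 'seating capacity exceeds 50' holds; walk-in cooler temperature (°F) 39 > 37 → not met
2. product liability coverage $210,000 ≥ $200,000 → met
3. condition 'offers outdoor seating' holds; food-handler certified staff 0 < 4 → not met
4. food-safety audit 132 days ago vs limit 120 → not met
5. general liability coverage $525,000 ≥ $425,000 → met
6. condition 'serves alcohol' holds; pest-control treatment 66 days ago vs limit 60 → not met
7. fire-suppression system test 644 days ago vs limit 730 → met
8. emergency contact list present → met
9. allergen-trained staff 1 < 3 → not met
10. ventilation inspection 446 days ago vs limit 730 → met
Not met: 1, 3, 4, 6, 9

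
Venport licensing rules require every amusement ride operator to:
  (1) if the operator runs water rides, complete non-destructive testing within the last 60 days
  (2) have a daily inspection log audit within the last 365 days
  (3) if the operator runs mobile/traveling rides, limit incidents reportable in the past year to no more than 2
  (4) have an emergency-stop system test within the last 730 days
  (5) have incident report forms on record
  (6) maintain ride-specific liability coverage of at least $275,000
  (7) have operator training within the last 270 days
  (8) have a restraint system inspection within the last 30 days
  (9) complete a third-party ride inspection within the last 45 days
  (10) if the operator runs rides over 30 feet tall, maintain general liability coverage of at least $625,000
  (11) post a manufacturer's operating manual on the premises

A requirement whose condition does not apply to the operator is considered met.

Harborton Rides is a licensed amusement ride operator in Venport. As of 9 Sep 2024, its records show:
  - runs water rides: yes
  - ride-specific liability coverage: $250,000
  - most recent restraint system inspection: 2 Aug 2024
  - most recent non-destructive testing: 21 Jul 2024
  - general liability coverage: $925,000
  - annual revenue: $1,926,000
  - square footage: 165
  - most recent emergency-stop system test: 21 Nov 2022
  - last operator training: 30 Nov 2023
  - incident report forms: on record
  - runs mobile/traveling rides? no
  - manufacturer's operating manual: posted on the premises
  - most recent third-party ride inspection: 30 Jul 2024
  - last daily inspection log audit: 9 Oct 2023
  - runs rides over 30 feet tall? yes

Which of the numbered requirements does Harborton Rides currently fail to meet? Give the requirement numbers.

6, 7, 8

1. condition 'runs water rides' holds; non-destructive testing 50 days ago vs limit 60 → met
2. daily inspection log audit 336 days ago vs limit 365 → met
3. condition 'runs mobile/traveling rides' does not hold → requirement n/a → met
4. emergency-stop system test 658 days ago vs limit 730 → met
5. incident report forms present → met
6. ride-specific liability coverage $250,000 < $275,000 → not met
7. operator training 284 days ago vs limit 270 → not met
8. restraint system inspection 38 days ago vs limit 30 → not met
9. third-party ride inspection 41 days ago vs limit 45 → met
10. condition 'runs rides over 30 feet tall' holds; general liability coverage $925,000 ≥ $625,000 → met
11. manufacturer's operating manual present → met
Not met: 6, 7, 8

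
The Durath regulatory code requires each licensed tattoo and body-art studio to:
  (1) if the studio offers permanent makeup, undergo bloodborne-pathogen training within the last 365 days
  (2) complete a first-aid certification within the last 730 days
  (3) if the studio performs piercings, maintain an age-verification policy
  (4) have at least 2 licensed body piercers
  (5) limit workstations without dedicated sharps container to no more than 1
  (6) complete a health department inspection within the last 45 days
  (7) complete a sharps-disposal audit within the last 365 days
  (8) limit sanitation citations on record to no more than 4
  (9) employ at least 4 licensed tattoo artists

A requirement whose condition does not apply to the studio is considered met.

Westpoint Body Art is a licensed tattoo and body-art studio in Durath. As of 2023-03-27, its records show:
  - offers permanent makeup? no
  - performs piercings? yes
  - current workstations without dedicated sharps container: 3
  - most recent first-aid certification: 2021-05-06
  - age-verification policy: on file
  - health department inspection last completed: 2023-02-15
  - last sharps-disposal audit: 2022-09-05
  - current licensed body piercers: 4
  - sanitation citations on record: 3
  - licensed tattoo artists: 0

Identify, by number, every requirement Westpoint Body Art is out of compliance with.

1. condition 'offers permanent makeup' does not hold → requirement n/a → met
2. first-aid certification 690 days ago vs limit 730 → met
3. condition 'performs piercings' holds; age-verification policy present → met
4. licensed body piercers 4 ≥ 2 → met
5. workstations without dedicated sharps container 3 > 1 → not met
6. health department inspection 40 days ago vs limit 45 → met
7. sharps-disposal audit 203 days ago vs limit 365 → met
8. sanitation citations on record 3 ≤ 4 → met
9. licensed tattoo artists 0 < 4 → not met
Not met: 5, 9

5, 9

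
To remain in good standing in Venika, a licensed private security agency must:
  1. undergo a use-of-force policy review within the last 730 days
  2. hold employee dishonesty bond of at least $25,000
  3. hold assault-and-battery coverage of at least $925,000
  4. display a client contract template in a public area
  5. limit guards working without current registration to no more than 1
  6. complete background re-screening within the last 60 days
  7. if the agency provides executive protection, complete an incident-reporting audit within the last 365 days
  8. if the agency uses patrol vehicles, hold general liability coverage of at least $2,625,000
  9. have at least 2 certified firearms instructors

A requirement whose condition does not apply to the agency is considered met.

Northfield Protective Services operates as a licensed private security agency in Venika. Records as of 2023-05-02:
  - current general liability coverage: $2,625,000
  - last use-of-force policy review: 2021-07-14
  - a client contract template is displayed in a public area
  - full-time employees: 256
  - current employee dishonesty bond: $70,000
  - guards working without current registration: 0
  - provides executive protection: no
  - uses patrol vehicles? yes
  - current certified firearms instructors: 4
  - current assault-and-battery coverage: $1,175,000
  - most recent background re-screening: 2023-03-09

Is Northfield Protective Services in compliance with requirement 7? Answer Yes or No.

7. condition 'provides executive protection' does not hold → requirement n/a → met

Yes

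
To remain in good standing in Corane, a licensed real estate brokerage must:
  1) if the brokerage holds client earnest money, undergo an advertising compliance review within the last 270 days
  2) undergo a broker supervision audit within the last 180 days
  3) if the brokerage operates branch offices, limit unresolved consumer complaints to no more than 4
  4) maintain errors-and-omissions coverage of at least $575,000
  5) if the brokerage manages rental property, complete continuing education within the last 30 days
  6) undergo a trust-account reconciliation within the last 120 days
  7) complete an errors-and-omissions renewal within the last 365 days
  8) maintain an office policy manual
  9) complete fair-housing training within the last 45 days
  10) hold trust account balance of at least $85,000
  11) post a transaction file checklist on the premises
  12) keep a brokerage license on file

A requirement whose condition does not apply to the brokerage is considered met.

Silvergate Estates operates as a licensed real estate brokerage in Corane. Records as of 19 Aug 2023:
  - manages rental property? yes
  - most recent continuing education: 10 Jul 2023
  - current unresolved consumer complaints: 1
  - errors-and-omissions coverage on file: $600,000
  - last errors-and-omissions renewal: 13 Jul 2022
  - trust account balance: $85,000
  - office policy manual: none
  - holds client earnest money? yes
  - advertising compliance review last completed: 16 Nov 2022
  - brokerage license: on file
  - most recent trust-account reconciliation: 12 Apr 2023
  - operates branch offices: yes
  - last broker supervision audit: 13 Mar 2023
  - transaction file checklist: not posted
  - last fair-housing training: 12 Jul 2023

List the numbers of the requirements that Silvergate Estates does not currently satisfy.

1. condition 'holds client earnest money' holds; advertising compliance review 276 days ago vs limit 270 → not met
2. broker supervision audit 159 days ago vs limit 180 → met
3. condition 'operates branch offices' holds; unresolved consumer complaints 1 ≤ 4 → met
4. errors-and-omissions coverage $600,000 ≥ $575,000 → met
5. condition 'manages rental property' holds; continuing education 40 days ago vs limit 30 → not met
6. trust-account reconciliation 129 days ago vs limit 120 → not met
7. errors-and-omissions renewal 402 days ago vs limit 365 → not met
8. office policy manual absent → not met
9. fair-housing training 38 days ago vs limit 45 → met
10. trust account balance $85,000 ≥ $85,000 → met
11. transaction file checklist absent → not met
12. brokerage license present → met
Not met: 1, 5, 6, 7, 8, 11

1, 5, 6, 7, 8, 11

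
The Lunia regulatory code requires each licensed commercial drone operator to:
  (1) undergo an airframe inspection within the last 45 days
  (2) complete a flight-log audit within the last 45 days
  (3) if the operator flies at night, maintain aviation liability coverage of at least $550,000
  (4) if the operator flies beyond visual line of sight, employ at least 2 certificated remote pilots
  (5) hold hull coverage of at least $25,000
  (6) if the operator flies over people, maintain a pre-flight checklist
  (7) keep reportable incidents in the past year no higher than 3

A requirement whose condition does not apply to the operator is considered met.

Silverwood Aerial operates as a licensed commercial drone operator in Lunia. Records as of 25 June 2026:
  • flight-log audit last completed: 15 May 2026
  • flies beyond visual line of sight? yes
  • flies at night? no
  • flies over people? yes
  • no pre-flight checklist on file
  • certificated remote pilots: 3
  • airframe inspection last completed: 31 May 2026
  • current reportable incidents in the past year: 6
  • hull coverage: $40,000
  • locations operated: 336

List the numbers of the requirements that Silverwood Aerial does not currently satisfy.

6, 7

1. airframe inspection 25 days ago vs limit 45 → met
2. flight-log audit 41 days ago vs limit 45 → met
3. condition 'flies at night' does not hold → requirement n/a → met
4. condition 'flies beyond visual line of sight' holds; certificated remote pilots 3 ≥ 2 → met
5. hull coverage $40,000 ≥ $25,000 → met
6. condition 'flies over people' holds; pre-flight checklist absent → not met
7. reportable incidents in the past year 6 > 3 → not met
Not met: 6, 7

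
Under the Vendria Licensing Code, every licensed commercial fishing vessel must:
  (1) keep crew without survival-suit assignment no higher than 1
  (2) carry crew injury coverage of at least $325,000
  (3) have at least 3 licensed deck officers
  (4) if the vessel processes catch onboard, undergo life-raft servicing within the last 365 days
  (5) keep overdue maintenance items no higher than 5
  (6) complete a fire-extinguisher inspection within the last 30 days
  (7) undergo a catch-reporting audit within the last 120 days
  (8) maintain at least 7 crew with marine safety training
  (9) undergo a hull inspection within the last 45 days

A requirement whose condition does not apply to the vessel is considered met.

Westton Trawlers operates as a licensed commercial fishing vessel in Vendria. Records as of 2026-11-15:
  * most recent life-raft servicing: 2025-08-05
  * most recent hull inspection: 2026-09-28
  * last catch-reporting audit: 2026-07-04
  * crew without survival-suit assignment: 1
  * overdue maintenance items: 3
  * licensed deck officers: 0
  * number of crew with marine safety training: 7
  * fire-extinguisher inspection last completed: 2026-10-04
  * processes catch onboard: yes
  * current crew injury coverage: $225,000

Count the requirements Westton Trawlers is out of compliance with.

6

1. crew without survival-suit assignment 1 ≤ 1 → met
2. crew injury coverage $225,000 < $325,000 → not met
3. licensed deck officers 0 < 3 → not met
4. condition 'processes catch onboard' holds; life-raft servicing 467 days ago vs limit 365 → not met
5. overdue maintenance items 3 ≤ 5 → met
6. fire-extinguisher inspection 42 days ago vs limit 30 → not met
7. catch-reporting audit 134 days ago vs limit 120 → not met
8. crew with marine safety training 7 ≥ 7 → met
9. hull inspection 48 days ago vs limit 45 → not met
Not met: 6 of 9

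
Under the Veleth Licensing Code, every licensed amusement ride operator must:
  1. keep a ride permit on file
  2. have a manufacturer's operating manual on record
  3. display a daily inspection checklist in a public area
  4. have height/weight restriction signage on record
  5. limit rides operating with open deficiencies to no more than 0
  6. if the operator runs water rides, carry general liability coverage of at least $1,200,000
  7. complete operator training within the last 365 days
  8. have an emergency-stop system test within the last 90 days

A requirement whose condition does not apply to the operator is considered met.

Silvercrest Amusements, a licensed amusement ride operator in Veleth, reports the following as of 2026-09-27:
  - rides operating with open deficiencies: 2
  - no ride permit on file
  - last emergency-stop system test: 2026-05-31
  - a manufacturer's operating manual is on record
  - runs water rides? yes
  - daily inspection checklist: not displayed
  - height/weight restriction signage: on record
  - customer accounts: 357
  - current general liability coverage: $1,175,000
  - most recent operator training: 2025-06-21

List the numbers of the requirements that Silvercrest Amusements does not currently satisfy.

1, 3, 5, 6, 7, 8

1. ride permit absent → not met
2. manufacturer's operating manual present → met
3. daily inspection checklist absent → not met
4. height/weight restriction signage present → met
5. rides operating with open deficiencies 2 > 0 → not met
6. condition 'runs water rides' holds; general liability coverage $1,175,000 < $1,200,000 → not met
7. operator training 463 days ago vs limit 365 → not met
8. emergency-stop system test 119 days ago vs limit 90 → not met
Not met: 1, 3, 5, 6, 7, 8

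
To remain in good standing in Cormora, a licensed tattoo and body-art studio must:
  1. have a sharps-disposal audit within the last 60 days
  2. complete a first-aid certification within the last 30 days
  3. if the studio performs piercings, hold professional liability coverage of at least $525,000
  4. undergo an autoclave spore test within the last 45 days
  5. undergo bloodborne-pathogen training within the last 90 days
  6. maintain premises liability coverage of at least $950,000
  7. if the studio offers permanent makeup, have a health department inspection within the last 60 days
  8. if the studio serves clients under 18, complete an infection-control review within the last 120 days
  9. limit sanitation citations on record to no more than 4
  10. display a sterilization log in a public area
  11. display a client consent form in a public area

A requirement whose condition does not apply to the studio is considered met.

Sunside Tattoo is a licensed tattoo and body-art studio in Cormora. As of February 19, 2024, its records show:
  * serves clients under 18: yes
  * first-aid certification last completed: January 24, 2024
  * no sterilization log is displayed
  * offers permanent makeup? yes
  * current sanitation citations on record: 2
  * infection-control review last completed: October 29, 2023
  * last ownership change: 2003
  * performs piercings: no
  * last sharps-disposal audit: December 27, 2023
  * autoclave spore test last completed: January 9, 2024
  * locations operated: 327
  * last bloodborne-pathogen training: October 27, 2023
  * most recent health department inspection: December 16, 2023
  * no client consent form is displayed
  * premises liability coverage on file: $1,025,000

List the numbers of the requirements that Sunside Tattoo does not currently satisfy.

1. sharps-disposal audit 54 days ago vs limit 60 → met
2. first-aid certification 26 days ago vs limit 30 → met
3. condition 'performs piercings' does not hold → requirement n/a → met
4. autoclave spore test 41 days ago vs limit 45 → met
5. bloodborne-pathogen training 115 days ago vs limit 90 → not met
6. premises liability coverage $1,025,000 ≥ $950,000 → met
7. condition 'offers permanent makeup' holds; health department inspection 65 days ago vs limit 60 → not met
8. condition 'serves clients under 18' holds; infection-control review 113 days ago vs limit 120 → met
9. sanitation citations on record 2 ≤ 4 → met
10. sterilization log absent → not met
11. client consent form absent → not met
Not met: 5, 7, 10, 11

5, 7, 10, 11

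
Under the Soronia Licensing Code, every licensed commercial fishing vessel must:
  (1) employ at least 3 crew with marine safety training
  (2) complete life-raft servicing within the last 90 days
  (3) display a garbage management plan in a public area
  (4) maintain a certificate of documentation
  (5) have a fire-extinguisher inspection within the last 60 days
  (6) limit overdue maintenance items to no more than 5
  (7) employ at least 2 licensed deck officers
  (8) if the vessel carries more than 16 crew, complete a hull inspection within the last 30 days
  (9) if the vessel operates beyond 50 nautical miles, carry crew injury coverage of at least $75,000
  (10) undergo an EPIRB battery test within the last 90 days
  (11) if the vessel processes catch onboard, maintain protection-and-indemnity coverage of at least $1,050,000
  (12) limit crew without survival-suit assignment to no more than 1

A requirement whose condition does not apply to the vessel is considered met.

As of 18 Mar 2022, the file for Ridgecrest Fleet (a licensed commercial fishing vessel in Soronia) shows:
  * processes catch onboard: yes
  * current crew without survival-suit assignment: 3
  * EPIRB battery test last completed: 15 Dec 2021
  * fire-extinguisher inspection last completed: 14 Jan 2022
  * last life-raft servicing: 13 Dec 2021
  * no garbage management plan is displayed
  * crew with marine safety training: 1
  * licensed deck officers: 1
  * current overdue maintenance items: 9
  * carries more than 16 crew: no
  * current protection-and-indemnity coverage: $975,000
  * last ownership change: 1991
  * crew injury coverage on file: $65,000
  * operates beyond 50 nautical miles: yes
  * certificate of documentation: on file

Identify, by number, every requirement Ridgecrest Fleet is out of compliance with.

1. crew with marine safety training 1 < 3 → not met
2. life-raft servicing 95 days ago vs limit 90 → not met
3. garbage management plan absent → not met
4. certificate of documentation present → met
5. fire-extinguisher inspection 63 days ago vs limit 60 → not met
6. overdue maintenance items 9 > 5 → not met
7. licensed deck officers 1 < 2 → not met
8. condition 'carries more than 16 crew' does not hold → requirement n/a → met
9. condition 'operates beyond 50 nautical miles' holds; crew injury coverage $65,000 < $75,000 → not met
10. EPIRB battery test 93 days ago vs limit 90 → not met
11. condition 'processes catch onboard' holds; protection-and-indemnity coverage $975,000 < $1,050,000 → not met
12. crew without survival-suit assignment 3 > 1 → not met
Not met: 1, 2, 3, 5, 6, 7, 9, 10, 11, 12

1, 2, 3, 5, 6, 7, 9, 10, 11, 12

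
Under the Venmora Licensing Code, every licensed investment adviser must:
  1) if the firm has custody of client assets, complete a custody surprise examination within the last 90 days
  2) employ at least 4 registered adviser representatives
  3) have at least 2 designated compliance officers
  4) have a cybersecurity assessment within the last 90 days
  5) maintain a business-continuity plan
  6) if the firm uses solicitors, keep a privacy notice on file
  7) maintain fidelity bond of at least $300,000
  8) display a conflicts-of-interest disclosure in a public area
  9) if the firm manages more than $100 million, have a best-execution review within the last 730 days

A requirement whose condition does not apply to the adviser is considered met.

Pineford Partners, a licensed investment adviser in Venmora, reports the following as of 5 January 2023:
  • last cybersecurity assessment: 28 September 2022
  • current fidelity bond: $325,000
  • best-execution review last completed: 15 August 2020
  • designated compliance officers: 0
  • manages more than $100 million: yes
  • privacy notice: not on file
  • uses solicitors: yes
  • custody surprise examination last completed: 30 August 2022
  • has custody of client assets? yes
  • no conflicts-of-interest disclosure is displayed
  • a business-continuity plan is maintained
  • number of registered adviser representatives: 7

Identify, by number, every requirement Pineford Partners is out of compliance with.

1. condition 'has custody of client assets' holds; custody surprise examination 128 days ago vs limit 90 → not met
2. registered adviser representatives 7 ≥ 4 → met
3. designated compliance officers 0 < 2 → not met
4. cybersecurity assessment 99 days ago vs limit 90 → not met
5. business-continuity plan present → met
6. condition 'uses solicitors' holds; privacy notice absent → not met
7. fidelity bond $325,000 ≥ $300,000 → met
8. conflicts-of-interest disclosure absent → not met
9. condition 'manages more than $100 million' holds; best-execution review 873 days ago vs limit 730 → not met
Not met: 1, 3, 4, 6, 8, 9

1, 3, 4, 6, 8, 9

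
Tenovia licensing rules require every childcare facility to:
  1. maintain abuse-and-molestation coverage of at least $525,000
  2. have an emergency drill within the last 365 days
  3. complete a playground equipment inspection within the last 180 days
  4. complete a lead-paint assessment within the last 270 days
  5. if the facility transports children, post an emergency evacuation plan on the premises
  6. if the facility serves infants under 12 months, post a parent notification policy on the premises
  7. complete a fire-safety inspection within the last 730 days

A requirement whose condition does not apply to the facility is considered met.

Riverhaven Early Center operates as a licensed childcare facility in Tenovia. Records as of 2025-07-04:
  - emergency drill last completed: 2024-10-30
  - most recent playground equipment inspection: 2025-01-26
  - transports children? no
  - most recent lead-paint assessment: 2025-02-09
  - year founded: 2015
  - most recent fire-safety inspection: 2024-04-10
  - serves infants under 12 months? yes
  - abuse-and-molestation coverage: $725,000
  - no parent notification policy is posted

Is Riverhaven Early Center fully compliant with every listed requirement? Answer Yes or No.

No

1. abuse-and-molestation coverage $725,000 ≥ $525,000 → met
2. emergency drill 247 days ago vs limit 365 → met
3. playground equipment inspection 159 days ago vs limit 180 → met
4. lead-paint assessment 145 days ago vs limit 270 → met
5. condition 'transports children' does not hold → requirement n/a → met
6. condition 'serves infants under 12 months' holds; parent notification policy absent → not met
7. fire-safety inspection 450 days ago vs limit 730 → met
Not met: 6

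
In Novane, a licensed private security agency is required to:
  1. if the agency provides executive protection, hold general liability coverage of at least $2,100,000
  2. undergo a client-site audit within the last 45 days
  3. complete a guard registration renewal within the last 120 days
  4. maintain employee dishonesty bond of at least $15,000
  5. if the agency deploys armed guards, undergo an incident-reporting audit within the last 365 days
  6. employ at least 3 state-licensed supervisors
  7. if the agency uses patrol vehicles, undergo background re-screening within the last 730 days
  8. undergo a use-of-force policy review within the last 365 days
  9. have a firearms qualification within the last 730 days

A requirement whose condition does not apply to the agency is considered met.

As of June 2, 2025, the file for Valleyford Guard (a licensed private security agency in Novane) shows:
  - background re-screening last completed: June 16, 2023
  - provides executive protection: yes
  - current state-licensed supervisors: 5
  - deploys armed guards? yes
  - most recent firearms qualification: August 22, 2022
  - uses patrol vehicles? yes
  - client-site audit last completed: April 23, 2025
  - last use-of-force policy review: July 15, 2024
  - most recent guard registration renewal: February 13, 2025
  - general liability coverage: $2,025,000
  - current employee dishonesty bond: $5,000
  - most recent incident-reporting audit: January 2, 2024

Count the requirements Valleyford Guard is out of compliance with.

4

1. condition 'provides executive protection' holds; general liability coverage $2,025,000 < $2,100,000 → not met
2. client-site audit 40 days ago vs limit 45 → met
3. guard registration renewal 109 days ago vs limit 120 → met
4. employee dishonesty bond $5,000 < $15,000 → not met
5. condition 'deploys armed guards' holds; incident-reporting audit 517 days ago vs limit 365 → not met
6. state-licensed supervisors 5 ≥ 3 → met
7. condition 'uses patrol vehicles' holds; background re-screening 717 days ago vs limit 730 → met
8. use-of-force policy review 322 days ago vs limit 365 → met
9. firearms qualification 1015 days ago vs limit 730 → not met
Not met: 4 of 9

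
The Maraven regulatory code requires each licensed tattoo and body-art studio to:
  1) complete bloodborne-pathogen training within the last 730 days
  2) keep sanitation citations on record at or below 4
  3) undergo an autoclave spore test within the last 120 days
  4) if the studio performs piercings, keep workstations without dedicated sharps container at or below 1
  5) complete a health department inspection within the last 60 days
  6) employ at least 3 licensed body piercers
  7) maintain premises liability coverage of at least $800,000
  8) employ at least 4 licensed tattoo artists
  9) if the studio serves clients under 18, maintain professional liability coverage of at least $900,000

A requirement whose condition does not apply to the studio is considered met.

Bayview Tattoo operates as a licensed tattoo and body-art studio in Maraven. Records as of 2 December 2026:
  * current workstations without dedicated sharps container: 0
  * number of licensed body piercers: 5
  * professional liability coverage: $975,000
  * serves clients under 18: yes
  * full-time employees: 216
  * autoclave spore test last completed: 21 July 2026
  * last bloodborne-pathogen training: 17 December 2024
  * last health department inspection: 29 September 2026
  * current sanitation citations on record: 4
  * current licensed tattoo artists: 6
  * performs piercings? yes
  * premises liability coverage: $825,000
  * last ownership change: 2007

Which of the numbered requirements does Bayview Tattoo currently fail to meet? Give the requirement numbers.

3, 5

1. bloodborne-pathogen training 715 days ago vs limit 730 → met
2. sanitation citations on record 4 ≤ 4 → met
3. autoclave spore test 134 days ago vs limit 120 → not met
4. condition 'performs piercings' holds; workstations without dedicated sharps container 0 ≤ 1 → met
5. health department inspection 64 days ago vs limit 60 → not met
6. licensed body piercers 5 ≥ 3 → met
7. premises liability coverage $825,000 ≥ $800,000 → met
8. licensed tattoo artists 6 ≥ 4 → met
9. condition 'serves clients under 18' holds; professional liability coverage $975,000 ≥ $900,000 → met
Not met: 3, 5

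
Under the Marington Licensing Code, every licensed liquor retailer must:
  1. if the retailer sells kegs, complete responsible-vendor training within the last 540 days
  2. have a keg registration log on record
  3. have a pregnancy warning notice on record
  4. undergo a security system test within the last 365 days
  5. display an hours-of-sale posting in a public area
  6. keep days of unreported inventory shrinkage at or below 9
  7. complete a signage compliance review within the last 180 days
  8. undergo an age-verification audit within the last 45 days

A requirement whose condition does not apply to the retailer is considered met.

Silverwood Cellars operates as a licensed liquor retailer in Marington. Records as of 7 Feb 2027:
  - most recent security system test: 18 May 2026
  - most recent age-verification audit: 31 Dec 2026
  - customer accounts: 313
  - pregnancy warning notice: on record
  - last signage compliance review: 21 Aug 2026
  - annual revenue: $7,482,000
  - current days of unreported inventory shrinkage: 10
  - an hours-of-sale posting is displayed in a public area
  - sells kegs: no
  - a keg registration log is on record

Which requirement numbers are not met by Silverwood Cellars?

1. condition 'sells kegs' does not hold → requirement n/a → met
2. keg registration log present → met
3. pregnancy warning notice present → met
4. security system test 265 days ago vs limit 365 → met
5. hours-of-sale posting present → met
6. days of unreported inventory shrinkage 10 > 9 → not met
7. signage compliance review 170 days ago vs limit 180 → met
8. age-verification audit 38 days ago vs limit 45 → met
Not met: 6

6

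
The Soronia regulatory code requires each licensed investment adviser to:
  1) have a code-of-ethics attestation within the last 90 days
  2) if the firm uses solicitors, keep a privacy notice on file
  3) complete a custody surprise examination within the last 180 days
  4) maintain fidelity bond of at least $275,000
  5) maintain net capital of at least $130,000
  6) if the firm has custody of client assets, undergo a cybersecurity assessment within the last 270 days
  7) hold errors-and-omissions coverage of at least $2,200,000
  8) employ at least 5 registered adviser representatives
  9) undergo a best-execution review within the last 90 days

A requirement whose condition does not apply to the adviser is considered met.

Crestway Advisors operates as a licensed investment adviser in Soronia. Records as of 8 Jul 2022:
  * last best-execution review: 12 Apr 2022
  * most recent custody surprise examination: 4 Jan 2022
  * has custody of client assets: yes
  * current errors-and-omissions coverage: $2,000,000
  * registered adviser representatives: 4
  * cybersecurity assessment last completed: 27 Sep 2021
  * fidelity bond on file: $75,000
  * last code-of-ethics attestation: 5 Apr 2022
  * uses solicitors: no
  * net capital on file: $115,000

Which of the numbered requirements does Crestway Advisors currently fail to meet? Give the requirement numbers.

1. code-of-ethics attestation 94 days ago vs limit 90 → not met
2. condition 'uses solicitors' does not hold → requirement n/a → met
3. custody surprise examination 185 days ago vs limit 180 → not met
4. fidelity bond $75,000 < $275,000 → not met
5. net capital $115,000 < $130,000 → not met
6. condition 'has custody of client assets' holds; cybersecurity assessment 284 days ago vs limit 270 → not met
7. errors-and-omissions coverage $2,000,000 < $2,200,000 → not met
8. registered adviser representatives 4 < 5 → not met
9. best-execution review 87 days ago vs limit 90 → met
Not met: 1, 3, 4, 5, 6, 7, 8

1, 3, 4, 5, 6, 7, 8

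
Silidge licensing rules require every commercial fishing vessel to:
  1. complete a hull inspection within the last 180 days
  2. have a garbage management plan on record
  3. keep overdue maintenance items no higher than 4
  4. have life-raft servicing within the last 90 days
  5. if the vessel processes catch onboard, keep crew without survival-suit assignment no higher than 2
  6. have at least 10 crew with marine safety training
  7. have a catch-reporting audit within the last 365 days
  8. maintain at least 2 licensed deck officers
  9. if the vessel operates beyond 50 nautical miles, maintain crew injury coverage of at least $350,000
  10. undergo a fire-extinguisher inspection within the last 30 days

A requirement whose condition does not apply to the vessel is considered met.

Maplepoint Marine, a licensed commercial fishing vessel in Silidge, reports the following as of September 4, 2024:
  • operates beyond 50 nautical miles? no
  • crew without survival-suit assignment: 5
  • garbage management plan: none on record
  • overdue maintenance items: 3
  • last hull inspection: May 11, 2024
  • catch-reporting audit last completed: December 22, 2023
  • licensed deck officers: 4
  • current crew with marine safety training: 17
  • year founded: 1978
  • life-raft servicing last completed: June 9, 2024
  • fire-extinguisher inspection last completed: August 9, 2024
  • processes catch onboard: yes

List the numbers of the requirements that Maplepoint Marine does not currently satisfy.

2, 5

1. hull inspection 116 days ago vs limit 180 → met
2. garbage management plan absent → not met
3. overdue maintenance items 3 ≤ 4 → met
4. life-raft servicing 87 days ago vs limit 90 → met
5. condition 'processes catch onboard' holds; crew without survival-suit assignment 5 > 2 → not met
6. crew with marine safety training 17 ≥ 10 → met
7. catch-reporting audit 257 days ago vs limit 365 → met
8. licensed deck officers 4 ≥ 2 → met
9. condition 'operates beyond 50 nautical miles' does not hold → requirement n/a → met
10. fire-extinguisher inspection 26 days ago vs limit 30 → met
Not met: 2, 5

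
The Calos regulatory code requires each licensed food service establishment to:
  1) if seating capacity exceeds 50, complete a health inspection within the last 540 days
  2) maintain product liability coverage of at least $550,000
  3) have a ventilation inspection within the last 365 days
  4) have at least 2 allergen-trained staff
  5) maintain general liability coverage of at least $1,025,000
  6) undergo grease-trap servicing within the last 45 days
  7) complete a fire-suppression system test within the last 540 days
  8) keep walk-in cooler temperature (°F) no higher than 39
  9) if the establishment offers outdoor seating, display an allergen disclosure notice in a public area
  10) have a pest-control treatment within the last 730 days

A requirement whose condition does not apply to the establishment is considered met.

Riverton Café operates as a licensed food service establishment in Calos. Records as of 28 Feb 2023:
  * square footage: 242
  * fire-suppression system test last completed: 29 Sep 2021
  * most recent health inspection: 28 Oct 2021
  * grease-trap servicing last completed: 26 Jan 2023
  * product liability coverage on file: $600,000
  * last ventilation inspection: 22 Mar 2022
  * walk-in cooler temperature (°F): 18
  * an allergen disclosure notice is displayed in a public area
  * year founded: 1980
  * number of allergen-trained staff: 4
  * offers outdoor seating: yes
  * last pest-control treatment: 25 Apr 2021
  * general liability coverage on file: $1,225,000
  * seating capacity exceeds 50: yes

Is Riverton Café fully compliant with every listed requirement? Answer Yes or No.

Yes

1. condition 'seating capacity exceeds 50' holds; health inspection 488 days ago vs limit 540 → met
2. product liability coverage $600,000 ≥ $550,000 → met
3. ventilation inspection 343 days ago vs limit 365 → met
4. allergen-trained staff 4 ≥ 2 → met
5. general liability coverage $1,225,000 ≥ $1,025,000 → met
6. grease-trap servicing 33 days ago vs limit 45 → met
7. fire-suppression system test 517 days ago vs limit 540 → met
8. walk-in cooler temperature (°F) 18 ≤ 39 → met
9. condition 'offers outdoor seating' holds; allergen disclosure notice present → met
10. pest-control treatment 674 days ago vs limit 730 → met
All met.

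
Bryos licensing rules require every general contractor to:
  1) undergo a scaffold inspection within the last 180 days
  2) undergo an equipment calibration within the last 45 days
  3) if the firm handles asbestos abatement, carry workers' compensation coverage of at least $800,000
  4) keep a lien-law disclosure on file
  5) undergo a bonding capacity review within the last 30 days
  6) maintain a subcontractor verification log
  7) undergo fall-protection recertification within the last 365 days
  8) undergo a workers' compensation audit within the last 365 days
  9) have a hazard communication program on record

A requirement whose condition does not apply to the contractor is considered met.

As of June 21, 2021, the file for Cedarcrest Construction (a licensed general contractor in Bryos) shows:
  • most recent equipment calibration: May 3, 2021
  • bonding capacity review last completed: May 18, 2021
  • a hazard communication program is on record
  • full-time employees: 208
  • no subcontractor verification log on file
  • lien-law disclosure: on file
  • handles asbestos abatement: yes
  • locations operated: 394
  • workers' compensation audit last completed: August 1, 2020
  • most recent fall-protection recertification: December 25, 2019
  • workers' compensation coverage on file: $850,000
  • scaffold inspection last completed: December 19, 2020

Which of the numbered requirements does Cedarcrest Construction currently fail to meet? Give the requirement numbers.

1. scaffold inspection 184 days ago vs limit 180 → not met
2. equipment calibration 49 days ago vs limit 45 → not met
3. condition 'handles asbestos abatement' holds; workers' compensation coverage $850,000 ≥ $800,000 → met
4. lien-law disclosure present → met
5. bonding capacity review 34 days ago vs limit 30 → not met
6. subcontractor verification log absent → not met
7. fall-protection recertification 544 days ago vs limit 365 → not met
8. workers' compensation audit 324 days ago vs limit 365 → met
9. hazard communication program present → met
Not met: 1, 2, 5, 6, 7

1, 2, 5, 6, 7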